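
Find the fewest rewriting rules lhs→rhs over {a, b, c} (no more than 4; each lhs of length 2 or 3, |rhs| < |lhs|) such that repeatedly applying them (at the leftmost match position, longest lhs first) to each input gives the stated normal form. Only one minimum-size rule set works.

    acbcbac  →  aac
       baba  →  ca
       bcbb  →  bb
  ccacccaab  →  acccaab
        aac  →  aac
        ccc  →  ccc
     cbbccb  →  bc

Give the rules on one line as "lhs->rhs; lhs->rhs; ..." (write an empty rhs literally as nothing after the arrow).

bab->c; cac->ac; cb->

  | acbcbac => acbac => aac
  | baba => ca
  | bcbb => bb
  | ccacccaab => cacccaab => acccaab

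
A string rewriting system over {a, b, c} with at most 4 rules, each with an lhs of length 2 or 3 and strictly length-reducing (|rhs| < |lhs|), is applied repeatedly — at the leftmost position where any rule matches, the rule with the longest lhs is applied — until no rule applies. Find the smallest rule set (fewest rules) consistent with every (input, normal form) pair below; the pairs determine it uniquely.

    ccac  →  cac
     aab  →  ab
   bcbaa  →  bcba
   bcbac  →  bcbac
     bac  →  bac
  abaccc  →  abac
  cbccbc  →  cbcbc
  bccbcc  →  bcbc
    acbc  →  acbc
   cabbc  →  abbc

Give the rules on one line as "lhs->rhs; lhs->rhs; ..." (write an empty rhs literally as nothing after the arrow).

  | ccac => cac
  | aab => ab
  | bcbaa => bcba
  | bcbac

aa->a; cab->ab; cc->c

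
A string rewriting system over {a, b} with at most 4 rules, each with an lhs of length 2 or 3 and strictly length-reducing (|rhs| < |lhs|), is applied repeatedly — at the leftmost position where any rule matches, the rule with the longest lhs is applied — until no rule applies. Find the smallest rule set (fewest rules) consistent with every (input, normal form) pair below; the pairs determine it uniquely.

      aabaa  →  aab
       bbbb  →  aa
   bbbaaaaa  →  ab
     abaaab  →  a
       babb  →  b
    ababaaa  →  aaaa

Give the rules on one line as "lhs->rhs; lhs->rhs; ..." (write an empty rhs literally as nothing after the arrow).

ba->b; bab->; bb->a

  | aabaa => aaba => aab
  | bbbb => abb => aa
  | bbbaaaaa => abaaaaa => abaaaa => abaaa => abaa => aba => ab
  | abaaab => abaab => abab => a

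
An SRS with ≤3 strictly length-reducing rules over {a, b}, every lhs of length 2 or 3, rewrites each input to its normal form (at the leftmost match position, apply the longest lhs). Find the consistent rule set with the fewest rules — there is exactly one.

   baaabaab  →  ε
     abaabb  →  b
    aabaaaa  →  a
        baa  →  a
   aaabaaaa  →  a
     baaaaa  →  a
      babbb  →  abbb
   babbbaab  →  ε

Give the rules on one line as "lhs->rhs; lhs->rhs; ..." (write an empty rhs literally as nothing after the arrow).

aa->a; aab->; ba->a

  | baaabaab => aaabaab => aabaab => aab => ε
  | abaabb => aaabb => aabb => b
  | aabaaaa => aaaa => aaa => aa => a
  | baa => aa => a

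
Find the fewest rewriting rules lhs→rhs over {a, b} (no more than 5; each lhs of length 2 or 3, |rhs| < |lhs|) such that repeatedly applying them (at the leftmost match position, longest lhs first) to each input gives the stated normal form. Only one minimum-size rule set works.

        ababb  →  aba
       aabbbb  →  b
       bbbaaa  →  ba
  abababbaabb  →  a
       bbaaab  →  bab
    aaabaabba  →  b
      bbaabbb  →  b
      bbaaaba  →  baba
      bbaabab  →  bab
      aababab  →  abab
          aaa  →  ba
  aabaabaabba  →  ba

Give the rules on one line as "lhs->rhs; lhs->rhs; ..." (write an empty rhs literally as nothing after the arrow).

  | ababb => aba
  | aabbbb => bbb => bb => b
  | bbbaaa => bbaaa => baaa => bba => ba
  | abababbaabb => ababaaabb => ababbabb => abaabb => abb => a

aa->b; aab->; abb->a; bb->b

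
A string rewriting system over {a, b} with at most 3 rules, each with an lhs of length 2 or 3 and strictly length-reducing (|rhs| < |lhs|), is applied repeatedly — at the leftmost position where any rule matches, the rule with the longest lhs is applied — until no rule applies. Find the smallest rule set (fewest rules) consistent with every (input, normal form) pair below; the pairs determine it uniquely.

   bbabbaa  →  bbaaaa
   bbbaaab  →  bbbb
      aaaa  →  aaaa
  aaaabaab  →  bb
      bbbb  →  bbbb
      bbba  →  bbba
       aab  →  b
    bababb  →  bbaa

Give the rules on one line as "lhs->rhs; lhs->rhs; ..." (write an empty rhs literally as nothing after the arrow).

ab->b; abb->aa

  | bbabbaa => bbaaaa
  | bbbaaab => bbbaab => bbbab => bbbb
  | aaaa
  | aaaabaab => aaabaab => aabaab => abaab => baab => bab => bb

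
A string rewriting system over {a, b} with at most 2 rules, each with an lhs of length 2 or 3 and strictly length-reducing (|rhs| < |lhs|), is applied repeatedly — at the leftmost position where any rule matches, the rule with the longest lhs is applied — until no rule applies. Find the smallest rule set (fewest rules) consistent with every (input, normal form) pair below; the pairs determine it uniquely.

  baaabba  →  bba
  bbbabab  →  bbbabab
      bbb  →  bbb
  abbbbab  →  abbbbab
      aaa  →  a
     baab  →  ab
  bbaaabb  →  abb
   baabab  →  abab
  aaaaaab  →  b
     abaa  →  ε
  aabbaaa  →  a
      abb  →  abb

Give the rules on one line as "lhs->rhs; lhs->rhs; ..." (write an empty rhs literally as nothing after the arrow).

  | baaabba => aabba => bba
  | bbbabab
  | bbb
  | abbbbab

aa->; baa->a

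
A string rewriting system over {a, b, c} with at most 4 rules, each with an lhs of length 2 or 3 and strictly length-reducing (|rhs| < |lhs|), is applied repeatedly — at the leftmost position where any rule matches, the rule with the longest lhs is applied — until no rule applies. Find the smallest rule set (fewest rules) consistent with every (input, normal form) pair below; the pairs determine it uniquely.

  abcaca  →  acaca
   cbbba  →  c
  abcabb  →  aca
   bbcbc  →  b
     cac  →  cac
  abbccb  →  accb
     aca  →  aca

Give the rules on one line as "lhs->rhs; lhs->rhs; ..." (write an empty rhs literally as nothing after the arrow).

ab->a; bba->c; bc->

  | abcaca => acaca
  | cbbba => cbc => c
  | abcabb => acabb => acab => aca
  | bbcbc => bbc => b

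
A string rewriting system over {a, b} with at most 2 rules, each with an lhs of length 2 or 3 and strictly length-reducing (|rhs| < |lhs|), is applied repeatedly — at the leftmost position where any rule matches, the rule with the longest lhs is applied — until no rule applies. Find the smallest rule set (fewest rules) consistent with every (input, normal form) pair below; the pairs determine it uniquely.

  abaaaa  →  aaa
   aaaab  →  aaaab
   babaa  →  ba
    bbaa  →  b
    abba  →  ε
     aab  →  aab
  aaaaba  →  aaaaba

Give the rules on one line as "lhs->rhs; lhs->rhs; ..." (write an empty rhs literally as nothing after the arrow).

  | abaaaa => aaa
  | aaaab
  | babaa => ba
  | bbaa => b

abb->ba; baa->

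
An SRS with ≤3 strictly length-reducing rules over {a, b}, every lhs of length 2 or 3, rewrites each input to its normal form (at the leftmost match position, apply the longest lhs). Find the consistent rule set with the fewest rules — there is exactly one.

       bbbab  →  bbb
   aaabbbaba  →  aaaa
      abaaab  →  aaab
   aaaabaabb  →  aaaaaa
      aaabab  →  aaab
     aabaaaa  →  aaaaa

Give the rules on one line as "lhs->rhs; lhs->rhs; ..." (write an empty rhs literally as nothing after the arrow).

  | bbbab => bbb
  | aaabbbaba => aaaababa => aaaaba => aaaa
  | abaaab => aaab
  | aaaabaabb => aaaaabb => aaaaaa

abb->aa; ba->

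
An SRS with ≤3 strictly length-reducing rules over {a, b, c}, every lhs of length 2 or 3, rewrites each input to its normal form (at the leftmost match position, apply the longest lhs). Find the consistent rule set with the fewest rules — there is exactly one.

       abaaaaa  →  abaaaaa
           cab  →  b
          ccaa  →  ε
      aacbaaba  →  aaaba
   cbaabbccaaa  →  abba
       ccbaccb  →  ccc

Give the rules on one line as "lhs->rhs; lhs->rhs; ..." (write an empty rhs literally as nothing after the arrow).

  | abaaaaa
  | cab => b
  | ccaa => ca => ε
  | aacbaaba => aacaaba => aaaba

ca->; cb->c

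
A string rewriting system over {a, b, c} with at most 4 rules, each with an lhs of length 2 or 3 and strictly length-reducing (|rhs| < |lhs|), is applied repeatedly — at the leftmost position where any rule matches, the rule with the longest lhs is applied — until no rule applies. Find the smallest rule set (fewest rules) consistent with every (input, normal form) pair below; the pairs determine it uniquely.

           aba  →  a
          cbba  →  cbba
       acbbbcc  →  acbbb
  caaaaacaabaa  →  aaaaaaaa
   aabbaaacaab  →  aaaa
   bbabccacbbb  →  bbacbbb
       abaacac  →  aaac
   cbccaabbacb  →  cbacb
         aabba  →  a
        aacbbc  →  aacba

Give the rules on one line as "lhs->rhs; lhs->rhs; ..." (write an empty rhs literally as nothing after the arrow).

  | aba => a
  | cbba
  | acbbbcc => acbbb
  | caaaaacaabaa => aaaaacaabaa => aaaaaaabaa => aaaaaaaa

ab->; bc->a; bcc->b; ca->a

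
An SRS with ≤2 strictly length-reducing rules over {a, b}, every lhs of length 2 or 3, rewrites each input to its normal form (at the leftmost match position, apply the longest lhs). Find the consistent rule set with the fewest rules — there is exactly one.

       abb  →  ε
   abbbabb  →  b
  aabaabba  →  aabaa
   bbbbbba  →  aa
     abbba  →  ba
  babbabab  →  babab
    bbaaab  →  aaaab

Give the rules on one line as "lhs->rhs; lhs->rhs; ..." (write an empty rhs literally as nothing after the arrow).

  | abb => ε
  | abbbabb => babb => b
  | aabaabba => aabaa
  | bbbbbba => abbbba => bba => aa

abb->; bb->a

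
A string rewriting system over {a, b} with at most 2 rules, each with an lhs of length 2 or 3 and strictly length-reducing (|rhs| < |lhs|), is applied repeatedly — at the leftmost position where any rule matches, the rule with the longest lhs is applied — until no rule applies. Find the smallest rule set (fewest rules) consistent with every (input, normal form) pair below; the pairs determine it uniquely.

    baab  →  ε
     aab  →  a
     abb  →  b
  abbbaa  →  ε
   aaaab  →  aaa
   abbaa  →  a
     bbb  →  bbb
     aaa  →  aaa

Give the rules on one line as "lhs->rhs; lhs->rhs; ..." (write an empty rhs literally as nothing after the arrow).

ab->; ba->

  | baab => ab => ε
  | aab => a
  | abb => b
  | abbbaa => bbaa => ba => ε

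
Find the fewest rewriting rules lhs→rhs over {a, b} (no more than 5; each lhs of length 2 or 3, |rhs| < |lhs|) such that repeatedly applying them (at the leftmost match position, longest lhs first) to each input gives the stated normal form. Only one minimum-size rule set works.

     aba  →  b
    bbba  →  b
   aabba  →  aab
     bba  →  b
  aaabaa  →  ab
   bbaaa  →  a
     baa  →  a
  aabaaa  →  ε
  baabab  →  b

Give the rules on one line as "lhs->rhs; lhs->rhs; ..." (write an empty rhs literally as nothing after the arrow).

aba->b; ba->; bb->b; bba->b

  | aba => b
  | bbba => bba => b
  | aabba => aab
  | bba => b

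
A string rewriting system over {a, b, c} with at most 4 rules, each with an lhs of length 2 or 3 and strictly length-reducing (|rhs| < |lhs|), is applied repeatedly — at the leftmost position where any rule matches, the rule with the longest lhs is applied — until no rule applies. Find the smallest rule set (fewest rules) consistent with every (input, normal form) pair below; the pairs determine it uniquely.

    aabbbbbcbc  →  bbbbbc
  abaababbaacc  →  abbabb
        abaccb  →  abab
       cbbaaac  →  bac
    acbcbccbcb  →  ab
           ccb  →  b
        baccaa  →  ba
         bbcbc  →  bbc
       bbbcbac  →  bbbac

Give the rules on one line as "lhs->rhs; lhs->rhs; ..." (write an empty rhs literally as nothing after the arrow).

aa->; cb->; cc->

  | aabbbbbcbc => bbbbbcbc => bbbbbc
  | abaababbaacc => abbabbaacc => abbabbcc => abbabb
  | abaccb => abab
  | cbbaaac => baaac => bac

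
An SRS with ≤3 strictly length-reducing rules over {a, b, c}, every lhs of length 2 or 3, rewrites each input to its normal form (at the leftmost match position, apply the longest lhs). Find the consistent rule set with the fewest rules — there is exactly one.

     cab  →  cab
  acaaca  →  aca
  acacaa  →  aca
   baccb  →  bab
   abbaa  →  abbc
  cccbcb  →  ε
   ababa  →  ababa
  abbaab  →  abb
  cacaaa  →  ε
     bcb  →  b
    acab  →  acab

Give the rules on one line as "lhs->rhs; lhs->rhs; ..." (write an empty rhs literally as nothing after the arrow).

  | cab
  | acaaca => accca => aca
  | acacaa => acacc => aca
  | baccb => bab

aa->c; cb->; cc->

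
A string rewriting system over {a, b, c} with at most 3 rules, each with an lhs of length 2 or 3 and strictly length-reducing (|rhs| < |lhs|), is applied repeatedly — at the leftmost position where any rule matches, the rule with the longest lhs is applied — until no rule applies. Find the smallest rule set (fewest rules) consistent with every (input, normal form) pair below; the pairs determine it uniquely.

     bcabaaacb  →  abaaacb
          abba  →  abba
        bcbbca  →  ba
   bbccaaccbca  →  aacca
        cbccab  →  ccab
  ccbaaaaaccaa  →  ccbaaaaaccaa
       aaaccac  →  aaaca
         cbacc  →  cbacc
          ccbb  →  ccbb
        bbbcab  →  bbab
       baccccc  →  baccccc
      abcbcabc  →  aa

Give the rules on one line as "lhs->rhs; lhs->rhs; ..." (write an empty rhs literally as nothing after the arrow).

bc->; cac->a

  | bcabaaacb => abaaacb
  | abba
  | bcbbca => bbca => ba
  | bbccaaccbca => bcaaccbca => aaccbca => aacca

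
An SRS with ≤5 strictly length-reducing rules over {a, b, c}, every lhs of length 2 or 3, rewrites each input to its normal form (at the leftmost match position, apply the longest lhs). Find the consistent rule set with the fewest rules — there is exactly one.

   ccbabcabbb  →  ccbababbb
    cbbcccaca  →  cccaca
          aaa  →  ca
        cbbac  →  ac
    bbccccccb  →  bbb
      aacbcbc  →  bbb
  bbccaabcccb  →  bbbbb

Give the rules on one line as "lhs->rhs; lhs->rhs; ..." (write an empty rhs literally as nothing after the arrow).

aa->b; aaa->ca; bc->b; cbb->

  | ccbabcabbb => ccbababbb
  | cbbcccaca => cccaca
  | aaa => ca
  | cbbac => ac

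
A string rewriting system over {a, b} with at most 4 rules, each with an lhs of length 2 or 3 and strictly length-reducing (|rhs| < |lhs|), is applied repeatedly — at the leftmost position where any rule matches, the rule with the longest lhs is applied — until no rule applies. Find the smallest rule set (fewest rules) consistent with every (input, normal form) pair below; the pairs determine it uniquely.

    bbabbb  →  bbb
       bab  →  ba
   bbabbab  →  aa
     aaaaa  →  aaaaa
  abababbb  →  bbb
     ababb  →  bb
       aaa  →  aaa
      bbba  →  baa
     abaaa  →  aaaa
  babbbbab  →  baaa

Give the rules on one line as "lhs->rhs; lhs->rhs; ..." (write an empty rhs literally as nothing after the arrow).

ab->a; abb->bb; bba->aa

  | bbabbb => aabbb => abbb => bbb
  | bab => ba
  | bbabbab => aabbab => abbab => bbab => aab => aa
  | aaaaa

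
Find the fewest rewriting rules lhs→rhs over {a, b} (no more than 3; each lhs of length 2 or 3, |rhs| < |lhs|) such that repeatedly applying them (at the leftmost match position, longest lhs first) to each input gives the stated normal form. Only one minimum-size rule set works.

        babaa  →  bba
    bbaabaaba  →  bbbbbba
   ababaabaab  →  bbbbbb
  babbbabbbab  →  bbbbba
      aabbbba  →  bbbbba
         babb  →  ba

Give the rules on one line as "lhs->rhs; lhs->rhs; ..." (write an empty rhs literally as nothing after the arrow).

  | babaa => baaa => bba
  | bbaabaaba => bbbbaaba => bbbbbba
  | ababaabaab => aabaabaab => bbaabaab => bbbbaab => bbbbbb
  | babbbabbbab => babbabbbab => bababbbab => baabbbab => bbbbbab => bbbbba

aa->b; ab->a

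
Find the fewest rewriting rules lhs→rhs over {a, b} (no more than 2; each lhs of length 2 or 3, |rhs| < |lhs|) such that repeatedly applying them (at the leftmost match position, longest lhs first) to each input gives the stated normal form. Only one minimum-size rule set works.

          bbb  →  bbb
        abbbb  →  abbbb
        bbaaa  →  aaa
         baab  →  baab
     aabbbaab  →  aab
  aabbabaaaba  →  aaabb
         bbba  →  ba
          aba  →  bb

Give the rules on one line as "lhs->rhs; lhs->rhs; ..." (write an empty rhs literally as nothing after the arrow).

  | bbb
  | abbbb
  | bbaaa => aaa
  | baab

aba->bb; bba->a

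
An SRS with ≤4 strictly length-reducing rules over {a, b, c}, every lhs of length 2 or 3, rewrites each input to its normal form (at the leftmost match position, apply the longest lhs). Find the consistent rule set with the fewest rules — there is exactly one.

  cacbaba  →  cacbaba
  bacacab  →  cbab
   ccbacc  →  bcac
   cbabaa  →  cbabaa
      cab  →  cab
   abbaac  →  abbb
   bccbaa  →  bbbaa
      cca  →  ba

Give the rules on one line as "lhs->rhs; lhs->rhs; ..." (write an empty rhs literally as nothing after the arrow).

  | cacbaba
  | bacacab => caacab => cbab
  | ccbacc => bbacc => bcac
  | cbabaa

aac->b; bac->ca; cc->b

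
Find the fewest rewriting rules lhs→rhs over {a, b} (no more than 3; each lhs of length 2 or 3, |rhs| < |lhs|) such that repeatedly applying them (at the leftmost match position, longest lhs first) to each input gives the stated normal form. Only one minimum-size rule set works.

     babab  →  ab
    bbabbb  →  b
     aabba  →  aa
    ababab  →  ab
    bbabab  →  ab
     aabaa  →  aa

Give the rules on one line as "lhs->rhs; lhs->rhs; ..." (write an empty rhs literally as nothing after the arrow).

  | babab => abab => bab => ab
  | bbabbb => babbb => abbb => b
  | aabba => aa
  | ababab => babab => abab => bab => ab

aba->ba; abb->; ba->a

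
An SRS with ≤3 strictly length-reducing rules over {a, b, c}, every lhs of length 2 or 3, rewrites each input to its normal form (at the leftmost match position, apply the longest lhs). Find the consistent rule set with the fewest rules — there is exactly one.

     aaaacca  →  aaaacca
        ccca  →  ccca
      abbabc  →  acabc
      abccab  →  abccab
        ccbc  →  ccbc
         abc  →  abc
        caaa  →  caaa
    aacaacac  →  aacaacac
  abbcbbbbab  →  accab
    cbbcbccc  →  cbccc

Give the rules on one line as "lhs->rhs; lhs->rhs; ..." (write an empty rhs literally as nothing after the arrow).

bb->c; bbc->

  | aaaacca
  | ccca
  | abbabc => acabc
  | abccab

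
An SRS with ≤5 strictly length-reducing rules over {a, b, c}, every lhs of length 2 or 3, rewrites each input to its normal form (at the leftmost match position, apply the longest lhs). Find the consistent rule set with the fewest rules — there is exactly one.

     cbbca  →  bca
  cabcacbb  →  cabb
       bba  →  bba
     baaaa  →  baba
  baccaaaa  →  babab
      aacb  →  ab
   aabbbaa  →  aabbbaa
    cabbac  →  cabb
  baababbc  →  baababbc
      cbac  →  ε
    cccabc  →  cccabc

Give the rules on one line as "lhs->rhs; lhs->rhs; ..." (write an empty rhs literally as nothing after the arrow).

  | cbbca => bca
  | cabcacbb => cabcbb => cabb
  | bba
  | baaaa => baba

aaa->ab; ac->; acc->aa; cb->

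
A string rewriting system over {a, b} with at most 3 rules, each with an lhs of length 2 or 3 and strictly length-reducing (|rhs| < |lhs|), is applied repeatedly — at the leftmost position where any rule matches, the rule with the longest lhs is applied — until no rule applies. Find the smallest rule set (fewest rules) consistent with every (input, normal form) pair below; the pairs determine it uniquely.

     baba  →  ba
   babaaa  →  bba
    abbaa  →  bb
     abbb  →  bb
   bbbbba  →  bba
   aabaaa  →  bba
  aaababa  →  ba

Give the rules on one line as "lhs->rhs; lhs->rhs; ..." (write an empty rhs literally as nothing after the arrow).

aa->b; ab->; bbb->bb

  | baba => ba
  | babaaa => baaa => bba
  | abbaa => baa => bb
  | abbb => bb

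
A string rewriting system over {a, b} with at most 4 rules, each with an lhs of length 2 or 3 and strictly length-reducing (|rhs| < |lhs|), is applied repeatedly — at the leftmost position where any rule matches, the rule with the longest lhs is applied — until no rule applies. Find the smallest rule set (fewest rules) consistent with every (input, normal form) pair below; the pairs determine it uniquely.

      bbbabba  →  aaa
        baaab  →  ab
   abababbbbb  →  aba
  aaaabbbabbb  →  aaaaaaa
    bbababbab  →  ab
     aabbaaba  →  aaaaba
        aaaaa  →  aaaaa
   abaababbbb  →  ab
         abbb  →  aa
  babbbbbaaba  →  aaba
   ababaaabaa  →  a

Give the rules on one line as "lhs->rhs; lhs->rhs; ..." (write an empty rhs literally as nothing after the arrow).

  | bbbabba => aabba => aaa
  | baaab => ab
  | abababbbbb => ababaabb => ababb => aba
  | aaaabbbabbb => aaaaaabbb => aaaaaaa

baa->; bb->; bbb->a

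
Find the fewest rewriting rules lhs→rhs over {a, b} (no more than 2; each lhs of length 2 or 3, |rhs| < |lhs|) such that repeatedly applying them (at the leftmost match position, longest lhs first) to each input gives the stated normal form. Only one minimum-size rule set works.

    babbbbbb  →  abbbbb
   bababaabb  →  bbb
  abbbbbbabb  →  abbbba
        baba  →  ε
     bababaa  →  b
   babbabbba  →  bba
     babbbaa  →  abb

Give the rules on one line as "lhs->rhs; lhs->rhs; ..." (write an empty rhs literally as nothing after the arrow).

  | babbbbbb => abbbbb
  | bababaabb => aabaabb => baabb => bbb
  | abbbbbbabb => abbbbbab => abbbba
  | baba => aa => ε

aa->; bab->a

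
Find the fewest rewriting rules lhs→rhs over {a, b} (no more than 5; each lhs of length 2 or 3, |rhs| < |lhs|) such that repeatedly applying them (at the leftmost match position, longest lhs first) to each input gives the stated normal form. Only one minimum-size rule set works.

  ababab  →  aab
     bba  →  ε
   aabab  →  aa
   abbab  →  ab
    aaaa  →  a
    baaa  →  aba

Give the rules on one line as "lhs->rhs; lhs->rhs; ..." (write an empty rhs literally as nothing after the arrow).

  | ababab => aab
  | bba => ε
  | aabab => aa
  | abbab => ab

aaa->; baa->ab; bab->; bba->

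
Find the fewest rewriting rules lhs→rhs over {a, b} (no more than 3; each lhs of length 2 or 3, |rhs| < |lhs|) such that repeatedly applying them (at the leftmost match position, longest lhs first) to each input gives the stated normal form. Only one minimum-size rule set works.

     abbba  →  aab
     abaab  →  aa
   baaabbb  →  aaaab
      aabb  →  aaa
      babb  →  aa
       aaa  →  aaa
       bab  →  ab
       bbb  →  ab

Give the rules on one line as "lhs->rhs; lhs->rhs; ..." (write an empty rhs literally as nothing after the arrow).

aba->ab; ba->a; bb->a

  | abbba => aaba => aab
  | abaab => abab => abb => aa
  | baaabbb => aaabbb => aaaab
  | aabb => aaa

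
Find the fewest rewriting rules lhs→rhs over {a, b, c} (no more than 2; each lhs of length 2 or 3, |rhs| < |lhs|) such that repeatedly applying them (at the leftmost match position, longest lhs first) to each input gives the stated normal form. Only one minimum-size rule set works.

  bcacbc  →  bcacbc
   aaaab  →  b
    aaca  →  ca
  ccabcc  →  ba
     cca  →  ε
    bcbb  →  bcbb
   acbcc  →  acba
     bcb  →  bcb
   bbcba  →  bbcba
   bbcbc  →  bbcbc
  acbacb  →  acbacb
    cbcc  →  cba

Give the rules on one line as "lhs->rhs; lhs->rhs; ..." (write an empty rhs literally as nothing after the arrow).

aa->; cc->a

  | bcacbc
  | aaaab => aab => b
  | aaca => ca
  | ccabcc => aabcc => bcc => ba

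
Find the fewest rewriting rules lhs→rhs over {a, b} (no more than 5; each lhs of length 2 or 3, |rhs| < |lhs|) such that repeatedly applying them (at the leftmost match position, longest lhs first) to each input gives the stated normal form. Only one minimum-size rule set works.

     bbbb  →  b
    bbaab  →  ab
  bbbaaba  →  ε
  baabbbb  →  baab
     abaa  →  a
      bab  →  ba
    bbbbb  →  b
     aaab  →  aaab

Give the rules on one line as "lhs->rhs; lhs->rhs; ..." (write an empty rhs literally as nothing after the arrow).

aba->; bab->ba; bb->b; bba->

  | bbbb => bbb => bb => b
  | bbaab => ab
  | bbbaaba => bbaaba => aba => ε
  | baabbbb => baabbb => baabb => baab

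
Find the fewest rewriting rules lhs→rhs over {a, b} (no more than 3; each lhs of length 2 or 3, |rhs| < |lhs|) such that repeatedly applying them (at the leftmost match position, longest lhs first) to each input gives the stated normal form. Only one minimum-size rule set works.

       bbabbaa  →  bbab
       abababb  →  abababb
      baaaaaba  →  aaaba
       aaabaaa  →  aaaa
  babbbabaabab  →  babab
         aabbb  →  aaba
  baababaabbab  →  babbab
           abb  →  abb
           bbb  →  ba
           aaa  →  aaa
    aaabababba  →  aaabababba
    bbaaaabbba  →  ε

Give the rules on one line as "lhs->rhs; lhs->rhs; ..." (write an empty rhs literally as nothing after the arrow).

  | bbabbaa => bbab
  | abababb
  | baaaaaba => aaaba
  | aaabaaa => aaaa

baa->; bbb->ba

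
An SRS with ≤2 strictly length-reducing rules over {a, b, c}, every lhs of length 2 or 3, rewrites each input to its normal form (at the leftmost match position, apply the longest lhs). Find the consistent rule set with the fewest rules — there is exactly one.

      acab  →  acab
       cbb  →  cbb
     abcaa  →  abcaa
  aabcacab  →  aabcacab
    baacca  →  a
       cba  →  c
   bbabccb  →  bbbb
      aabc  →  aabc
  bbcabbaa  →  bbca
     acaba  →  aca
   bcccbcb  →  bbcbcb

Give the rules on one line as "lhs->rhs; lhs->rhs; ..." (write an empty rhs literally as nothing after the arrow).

  | acab
  | cbb
  | abcaa
  | aabcacab

ba->; cc->b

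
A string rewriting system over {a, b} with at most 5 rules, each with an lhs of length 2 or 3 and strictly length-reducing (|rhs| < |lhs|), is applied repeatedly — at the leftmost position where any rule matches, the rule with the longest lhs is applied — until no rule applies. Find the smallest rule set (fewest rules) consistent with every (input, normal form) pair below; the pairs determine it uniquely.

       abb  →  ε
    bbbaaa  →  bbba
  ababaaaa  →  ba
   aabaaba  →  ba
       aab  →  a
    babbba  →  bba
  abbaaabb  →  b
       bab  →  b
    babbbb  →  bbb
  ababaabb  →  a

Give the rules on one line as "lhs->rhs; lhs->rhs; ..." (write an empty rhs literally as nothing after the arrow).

aaa->ba; ab->; abb->; baa->ba

  | abb => ε
  | bbbaaa => bbbaa => bbba
  | ababaaaa => abaaaa => aaaa => baa => ba
  | aabaaba => aaaba => baba => ba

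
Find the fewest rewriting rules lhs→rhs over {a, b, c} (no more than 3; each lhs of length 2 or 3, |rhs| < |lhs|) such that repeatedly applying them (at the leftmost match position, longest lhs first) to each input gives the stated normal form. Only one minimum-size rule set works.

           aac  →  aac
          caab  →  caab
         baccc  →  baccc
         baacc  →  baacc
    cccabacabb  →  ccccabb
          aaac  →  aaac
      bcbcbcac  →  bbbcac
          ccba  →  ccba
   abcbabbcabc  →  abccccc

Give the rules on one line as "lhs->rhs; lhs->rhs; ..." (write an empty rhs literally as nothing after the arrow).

aba->; bab->cc; cbc->b

  | aac
  | caab
  | baccc
  | baacc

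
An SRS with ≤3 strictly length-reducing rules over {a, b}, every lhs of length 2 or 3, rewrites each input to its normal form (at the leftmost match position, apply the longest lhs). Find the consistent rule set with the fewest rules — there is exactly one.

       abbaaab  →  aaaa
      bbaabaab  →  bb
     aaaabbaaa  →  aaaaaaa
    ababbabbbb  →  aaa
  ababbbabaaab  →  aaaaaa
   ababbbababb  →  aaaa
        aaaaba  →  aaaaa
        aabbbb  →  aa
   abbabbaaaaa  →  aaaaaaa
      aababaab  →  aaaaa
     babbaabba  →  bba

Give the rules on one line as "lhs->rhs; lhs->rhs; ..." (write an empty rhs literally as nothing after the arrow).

ab->a; baa->; bab->

  | abbaaab => abaaab => aaaab => aaaa
  | bbaabaab => bbaab => bb
  | aaaabbaaa => aaaabaaa => aaaaaaa
  | ababbabbbb => aabbabbbb => aababbbb => aaabbbb => aaabbb => aaabb => aaab => aaa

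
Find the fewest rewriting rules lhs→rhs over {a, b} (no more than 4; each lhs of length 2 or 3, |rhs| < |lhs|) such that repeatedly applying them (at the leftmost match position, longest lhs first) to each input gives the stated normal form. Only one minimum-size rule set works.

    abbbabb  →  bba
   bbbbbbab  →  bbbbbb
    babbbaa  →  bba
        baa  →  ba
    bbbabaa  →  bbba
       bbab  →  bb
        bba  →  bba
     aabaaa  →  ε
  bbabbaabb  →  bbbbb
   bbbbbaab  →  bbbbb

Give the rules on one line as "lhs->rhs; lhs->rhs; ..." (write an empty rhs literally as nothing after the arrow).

  | abbbabb => bababb => babb => bba
  | bbbbbbab => bbbbbb
  | babbbaa => bbabaa => bbaa => bba
  | baa => ba

aa->a; aaa->; ab->; abb->ba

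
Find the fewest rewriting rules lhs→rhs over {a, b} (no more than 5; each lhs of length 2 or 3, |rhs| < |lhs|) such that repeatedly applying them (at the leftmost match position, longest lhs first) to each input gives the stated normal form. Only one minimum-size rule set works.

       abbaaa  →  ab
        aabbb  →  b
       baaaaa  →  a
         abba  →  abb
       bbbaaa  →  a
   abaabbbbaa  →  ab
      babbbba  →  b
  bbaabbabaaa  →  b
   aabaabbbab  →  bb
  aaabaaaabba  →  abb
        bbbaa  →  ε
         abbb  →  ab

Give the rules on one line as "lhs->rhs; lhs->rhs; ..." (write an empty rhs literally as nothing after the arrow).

aa->; ba->b; baa->; bbb->b

  | abbaaa => aba => ab
  | aabbb => bbb => b
  | baaaaa => aaa => a
  | abba => abb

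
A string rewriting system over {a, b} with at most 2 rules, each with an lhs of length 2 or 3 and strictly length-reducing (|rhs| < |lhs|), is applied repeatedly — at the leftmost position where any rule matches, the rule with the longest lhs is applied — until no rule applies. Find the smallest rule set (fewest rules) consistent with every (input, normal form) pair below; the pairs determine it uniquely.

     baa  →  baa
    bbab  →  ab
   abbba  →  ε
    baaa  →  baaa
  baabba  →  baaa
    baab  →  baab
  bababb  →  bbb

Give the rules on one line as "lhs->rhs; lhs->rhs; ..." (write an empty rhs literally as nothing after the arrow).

aba->; bba->a

  | baa
  | bbab => ab
  | abbba => aba => ε
  | baaa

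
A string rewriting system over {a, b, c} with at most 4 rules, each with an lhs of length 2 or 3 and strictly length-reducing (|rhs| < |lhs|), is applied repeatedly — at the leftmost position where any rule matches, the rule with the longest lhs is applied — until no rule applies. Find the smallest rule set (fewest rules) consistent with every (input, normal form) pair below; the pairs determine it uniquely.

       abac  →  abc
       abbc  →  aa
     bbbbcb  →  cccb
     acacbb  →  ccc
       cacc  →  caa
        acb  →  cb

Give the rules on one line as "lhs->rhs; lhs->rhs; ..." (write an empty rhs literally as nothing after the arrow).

  | abac => abc
  | abbc => acc => aa
  | bbbbcb => cbbcb => cccb
  | acacbb => cacbb => ccbb => ccc

ac->c; acc->aa; bb->c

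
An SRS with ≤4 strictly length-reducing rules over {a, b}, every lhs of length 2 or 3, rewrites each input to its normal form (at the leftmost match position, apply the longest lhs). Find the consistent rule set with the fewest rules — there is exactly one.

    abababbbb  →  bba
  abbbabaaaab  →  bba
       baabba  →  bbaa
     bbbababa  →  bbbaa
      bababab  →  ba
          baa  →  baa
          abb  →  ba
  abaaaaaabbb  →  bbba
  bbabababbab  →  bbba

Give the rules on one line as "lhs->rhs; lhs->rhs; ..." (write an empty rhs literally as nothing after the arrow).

aaa->b; aab->ab; ab->a; abb->ba

  | abababbbb => aababbbb => ababbbb => aabbbb => abbbb => babb => bba
  | abbbabaaaab => bababaaaab => baabaaaab => babaaaab => baaaaab => bbaab => bbab => bba
  | baabba => babba => bbaa
  | bbbababa => bbbaaba => bbbaba => bbbaa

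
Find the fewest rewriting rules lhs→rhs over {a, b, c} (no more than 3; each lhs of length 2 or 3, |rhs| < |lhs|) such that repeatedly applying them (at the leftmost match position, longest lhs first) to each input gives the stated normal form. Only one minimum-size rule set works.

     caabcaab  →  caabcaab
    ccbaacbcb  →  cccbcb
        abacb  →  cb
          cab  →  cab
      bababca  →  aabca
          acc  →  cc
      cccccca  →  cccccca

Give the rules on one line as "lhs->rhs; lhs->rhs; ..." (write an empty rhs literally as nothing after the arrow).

ac->c; ba->a

  | caabcaab
  | ccbaacbcb => ccaacbcb => ccacbcb => cccbcb
  | abacb => aacb => acb => cb
  | cab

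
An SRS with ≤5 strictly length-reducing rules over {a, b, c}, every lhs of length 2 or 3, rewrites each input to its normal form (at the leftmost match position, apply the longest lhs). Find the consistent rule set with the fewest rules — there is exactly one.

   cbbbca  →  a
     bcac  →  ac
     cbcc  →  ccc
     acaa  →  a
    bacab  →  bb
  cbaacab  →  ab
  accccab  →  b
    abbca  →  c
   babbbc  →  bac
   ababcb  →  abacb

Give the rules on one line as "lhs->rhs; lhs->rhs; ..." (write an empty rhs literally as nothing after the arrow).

  | cbbbca => cbbca => cbca => cca => ca => a
  | bcac => cac => ac
  | cbcc => ccc
  | acaa => aaa => ca => a

aa->c; aab->b; bc->c; ca->a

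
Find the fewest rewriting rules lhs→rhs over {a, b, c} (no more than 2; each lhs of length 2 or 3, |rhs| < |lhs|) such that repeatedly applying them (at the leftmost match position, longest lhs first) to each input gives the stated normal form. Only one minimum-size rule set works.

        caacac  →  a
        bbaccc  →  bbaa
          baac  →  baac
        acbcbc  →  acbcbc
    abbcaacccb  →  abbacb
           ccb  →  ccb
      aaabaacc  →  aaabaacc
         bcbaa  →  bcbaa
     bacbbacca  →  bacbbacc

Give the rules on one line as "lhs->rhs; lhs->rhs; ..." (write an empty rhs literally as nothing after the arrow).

ca->c; ccc->a

  | caacac => cacac => ccac => ccc => a
  | bbaccc => bbaa
  | baac
  | acbcbc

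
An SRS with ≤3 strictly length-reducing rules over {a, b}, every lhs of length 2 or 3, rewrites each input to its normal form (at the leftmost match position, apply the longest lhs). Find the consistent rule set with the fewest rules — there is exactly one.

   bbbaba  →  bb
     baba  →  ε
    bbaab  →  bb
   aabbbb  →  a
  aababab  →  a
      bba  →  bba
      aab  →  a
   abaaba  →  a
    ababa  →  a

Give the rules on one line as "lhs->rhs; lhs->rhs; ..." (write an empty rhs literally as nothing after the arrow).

  | bbbaba => bbbaa => bb
  | baba => baa => ε
  | bbaab => bb
  | aabbbb => abbbb => abbb => abb => ab => a

aa->a; ab->a; baa->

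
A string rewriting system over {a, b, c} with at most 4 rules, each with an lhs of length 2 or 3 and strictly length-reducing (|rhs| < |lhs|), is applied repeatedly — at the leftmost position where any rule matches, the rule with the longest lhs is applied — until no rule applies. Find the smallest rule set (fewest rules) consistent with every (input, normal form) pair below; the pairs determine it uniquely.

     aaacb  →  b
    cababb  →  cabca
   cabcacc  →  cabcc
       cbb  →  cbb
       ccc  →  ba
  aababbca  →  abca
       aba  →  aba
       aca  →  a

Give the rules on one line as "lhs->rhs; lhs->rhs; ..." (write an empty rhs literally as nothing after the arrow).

  | aaacb => aacb => acb => b
  | cababb => cabca
  | cabcacc => cabcc
  | cbb

aa->a; abb->ca; ac->; ccc->ba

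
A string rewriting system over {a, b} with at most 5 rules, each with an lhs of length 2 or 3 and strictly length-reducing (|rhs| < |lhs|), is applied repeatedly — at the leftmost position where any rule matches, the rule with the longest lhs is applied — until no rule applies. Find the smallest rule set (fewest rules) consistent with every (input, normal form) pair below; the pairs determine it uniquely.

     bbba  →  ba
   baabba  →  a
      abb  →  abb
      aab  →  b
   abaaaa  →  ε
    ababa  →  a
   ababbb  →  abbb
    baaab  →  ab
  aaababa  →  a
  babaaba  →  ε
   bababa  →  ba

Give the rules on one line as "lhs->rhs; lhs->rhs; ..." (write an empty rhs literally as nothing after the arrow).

aa->; aba->a; baa->ab; bba->a

  | bbba => ba
  | baabba => abbba => aba => a
  | abb
  | aab => b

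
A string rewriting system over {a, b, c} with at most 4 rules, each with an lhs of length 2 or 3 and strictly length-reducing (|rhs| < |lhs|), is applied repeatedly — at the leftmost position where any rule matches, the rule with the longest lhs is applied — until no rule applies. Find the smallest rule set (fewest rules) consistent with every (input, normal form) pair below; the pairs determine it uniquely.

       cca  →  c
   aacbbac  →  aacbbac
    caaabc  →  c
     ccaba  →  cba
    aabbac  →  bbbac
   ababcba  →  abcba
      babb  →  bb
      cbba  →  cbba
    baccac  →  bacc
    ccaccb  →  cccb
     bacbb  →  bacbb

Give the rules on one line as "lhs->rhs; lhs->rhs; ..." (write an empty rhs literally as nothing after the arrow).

  | cca => c
  | aacbbac
  | caaabc => aabc => bbc => c
  | ccaba => cba

aab->bb; bab->b; bbc->c; ca->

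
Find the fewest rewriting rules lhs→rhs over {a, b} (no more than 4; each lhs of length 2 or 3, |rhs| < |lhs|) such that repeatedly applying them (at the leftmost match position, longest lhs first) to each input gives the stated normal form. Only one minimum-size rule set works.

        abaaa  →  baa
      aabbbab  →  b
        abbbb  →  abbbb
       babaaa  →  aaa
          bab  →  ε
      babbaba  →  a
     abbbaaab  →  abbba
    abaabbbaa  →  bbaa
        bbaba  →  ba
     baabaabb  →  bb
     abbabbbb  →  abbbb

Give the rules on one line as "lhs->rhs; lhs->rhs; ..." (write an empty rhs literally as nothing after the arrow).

  | abaaa => baa
  | aabbbab => bbab => b
  | abbbb
  | babaaa => aaa

aab->; aba->b; bab->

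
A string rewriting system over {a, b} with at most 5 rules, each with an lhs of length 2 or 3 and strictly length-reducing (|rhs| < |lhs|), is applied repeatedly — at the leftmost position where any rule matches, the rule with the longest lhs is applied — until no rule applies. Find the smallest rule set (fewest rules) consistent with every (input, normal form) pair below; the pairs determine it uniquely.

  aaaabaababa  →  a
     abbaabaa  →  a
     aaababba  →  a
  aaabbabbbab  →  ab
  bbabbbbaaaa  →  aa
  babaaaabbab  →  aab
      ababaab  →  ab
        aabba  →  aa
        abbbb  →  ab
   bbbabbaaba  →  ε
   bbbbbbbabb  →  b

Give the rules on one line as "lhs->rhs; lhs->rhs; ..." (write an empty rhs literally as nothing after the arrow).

  | aaaabaababa => ababaababa => abaababa => ababa => aba => a
  | abbaabaa => abaabaa => abaa => a
  | aaababba => abbabba => ababba => abba => aba => a
  | aaabbabbbab => abbbabbbab => abbabbbab => ababbbab => abbbab => abbab => abab => ab

aaa->ab; ba->; baa->; bb->b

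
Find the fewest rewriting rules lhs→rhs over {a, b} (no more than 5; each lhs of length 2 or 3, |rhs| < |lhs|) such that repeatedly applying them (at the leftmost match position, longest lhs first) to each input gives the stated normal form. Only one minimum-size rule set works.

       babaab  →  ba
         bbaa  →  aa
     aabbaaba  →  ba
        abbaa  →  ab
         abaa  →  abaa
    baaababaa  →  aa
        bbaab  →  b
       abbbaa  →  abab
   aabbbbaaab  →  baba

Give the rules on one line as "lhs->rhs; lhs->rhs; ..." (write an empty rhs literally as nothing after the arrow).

  | babaab => babb => ba
  | bbaa => aa
  | aabbaaba => bbaaba => aaba => ba
  | abbaa => aaa => ab

aaa->ab; aab->b; bb->; bbb->ba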